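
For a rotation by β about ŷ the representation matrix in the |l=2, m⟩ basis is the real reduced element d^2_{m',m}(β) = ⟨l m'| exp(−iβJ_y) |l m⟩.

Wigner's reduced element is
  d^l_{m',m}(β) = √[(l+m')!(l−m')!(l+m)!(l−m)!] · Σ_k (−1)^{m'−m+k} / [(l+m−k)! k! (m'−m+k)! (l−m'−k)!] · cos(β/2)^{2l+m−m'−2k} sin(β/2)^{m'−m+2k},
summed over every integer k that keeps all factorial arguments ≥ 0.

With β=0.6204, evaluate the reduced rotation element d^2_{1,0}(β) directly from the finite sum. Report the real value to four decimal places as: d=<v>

d^2_{1,0}(β=0.6204) via Wigner's sum:
c=cos(0.6204/2)=0.952273, s=sin(0.6204/2)=0.305249; N=√[6·1·2·2]=4.898979
The bounds max(0,m−m')=0 and min(l+m,l−m')=1 give 2 terms
  k=0: (−1)^1·4.8990/(2)·0.9523^3·0.3052^1 = -0.645675
  k=1: (−1)^2·4.8990/(2)·0.9523^1·0.3052^3 = +0.066344
d^2_{1,0}(0.6204) = -0.645675 +0.066344 = -0.579331

d=-0.5793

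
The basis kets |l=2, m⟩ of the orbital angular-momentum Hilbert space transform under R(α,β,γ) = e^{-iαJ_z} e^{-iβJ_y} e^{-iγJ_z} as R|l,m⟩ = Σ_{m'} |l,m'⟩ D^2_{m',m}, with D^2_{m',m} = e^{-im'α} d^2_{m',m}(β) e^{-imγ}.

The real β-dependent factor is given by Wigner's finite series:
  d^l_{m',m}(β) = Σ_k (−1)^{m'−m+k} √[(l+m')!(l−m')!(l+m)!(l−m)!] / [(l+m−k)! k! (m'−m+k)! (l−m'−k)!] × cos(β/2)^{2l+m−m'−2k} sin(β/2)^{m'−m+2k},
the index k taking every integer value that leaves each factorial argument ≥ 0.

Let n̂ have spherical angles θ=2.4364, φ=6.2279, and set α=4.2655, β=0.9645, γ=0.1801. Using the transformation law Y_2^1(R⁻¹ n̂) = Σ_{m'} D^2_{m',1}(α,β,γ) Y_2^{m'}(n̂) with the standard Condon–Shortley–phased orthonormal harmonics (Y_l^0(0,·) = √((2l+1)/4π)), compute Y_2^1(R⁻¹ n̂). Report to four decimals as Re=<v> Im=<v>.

Re=0.2876 Im=0.2474

Need the full column D^2_{m',1} for m'=−2..2 at α=4.2655, β=0.9645, γ=0.1801.
cos(β/2)=0.885954, sin(β/2)=0.463774
d^2_{-2,1}: single k=3 term ⇒ +0.176750;  D = -0.084260+0.155373i
d^2_{-1,1}: k∈[2..3] ⇒ +0.506472 -0.046262 = +0.460210;  D = -0.270009-0.372677i
d^2_{0,1}: k∈[1..2] ⇒ +0.789978 -0.216474 = +0.573504;  D = +0.564228-0.102731i
d^2_{1,1}: k∈[0..1] ⇒ +0.616090 -0.506472 = +0.109618;  D = -0.028899+0.105740i
d^2_{2,1}: single k=0 term ⇒ -0.645014;  D = +0.487604+0.422238i
Y_2^{m'}(θ=2.4364,φ=6.2279) and Σ D·Y over m':
  (-0.0843+0.1554i)·(+0.1613+0.0179i)  (-0.2700-0.3727i)·(-0.3807-0.0211i)  (+0.5642-0.1027i)·(+0.2333+0.0000i)  (-0.0289+0.1057i)·(+0.3807-0.0211i)  (+0.4876+0.4222i)·(+0.1613-0.0179i)
Y_2^1(R⁻¹ n̂) = +0.287623+0.247410i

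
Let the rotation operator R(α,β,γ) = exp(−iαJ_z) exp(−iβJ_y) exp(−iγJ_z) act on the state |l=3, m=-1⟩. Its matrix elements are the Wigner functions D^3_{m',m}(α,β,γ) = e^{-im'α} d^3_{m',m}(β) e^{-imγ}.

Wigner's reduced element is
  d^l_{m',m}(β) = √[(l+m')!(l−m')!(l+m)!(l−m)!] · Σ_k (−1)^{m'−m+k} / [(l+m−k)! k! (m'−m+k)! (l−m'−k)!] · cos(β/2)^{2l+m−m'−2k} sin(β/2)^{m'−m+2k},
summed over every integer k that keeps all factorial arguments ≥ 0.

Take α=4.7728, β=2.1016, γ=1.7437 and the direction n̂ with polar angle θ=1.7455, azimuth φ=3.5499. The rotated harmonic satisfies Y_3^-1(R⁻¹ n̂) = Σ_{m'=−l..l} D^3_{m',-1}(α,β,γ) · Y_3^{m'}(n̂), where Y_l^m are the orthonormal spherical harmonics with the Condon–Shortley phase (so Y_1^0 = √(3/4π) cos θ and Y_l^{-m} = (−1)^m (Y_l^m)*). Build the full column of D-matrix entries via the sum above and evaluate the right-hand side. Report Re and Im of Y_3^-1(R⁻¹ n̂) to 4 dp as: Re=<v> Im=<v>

Re=0.0844 Im=0.0166

Need the full column D^3_{m',-1} for m'=−3..3 at α=4.7728, β=2.1016, γ=1.7437.
cos(β/2)=0.496877, sin(β/2)=0.867821
d^3_{-3,-1}: single k=2 term ⇒ +0.177788;  D = -0.166755-0.061653i
d^3_{-2,-1}: k∈[1..2] ⇒ +0.083114 -0.507069 = -0.423955;  D = -0.122744+0.405798i
d^3_{-1,-1}: k∈[0..2] ⇒ +0.015048 -0.367236 +0.840175 = +0.487987;  D = +0.474765+0.112824i
d^3_{0,-1}: k∈[0..2] ⇒ -0.091047 +0.833199 -0.847208 = -0.105056;  D = +0.018074-0.103490i
d^3_{1,-1}: k∈[0..2] ⇒ +0.275427 -1.120233 +0.427151 = -0.417655;  D = +0.415015+0.046884i
d^3_{2,-1}: k∈[0..1] ⇒ -0.507069 +0.773392 = +0.266323;  D = +0.013864-0.265962i
d^3_{3,-1}: single k=0 term ⇒ +0.542330;  D = +0.542312-0.004517i
Y_3^{m'}(θ=1.7455,φ=3.5499) and Σ D·Y over m':
  (-0.1668-0.0617i)·(-0.1351+0.3749i)  (-0.1227+0.4058i)·(-0.1180+0.1256i)  (+0.4748+0.1128i)·(+0.2480-0.1073i)  (+0.0181-0.1035i)·(+0.1848+0.0000i)  (+0.4150+0.0469i)·(-0.2480-0.1073i)  (+0.0139-0.2660i)·(-0.1180-0.1256i)  (+0.5423-0.0045i)·(+0.1351+0.3749i)
Y_3^-1(R⁻¹ n̂) = +0.084378+0.016627i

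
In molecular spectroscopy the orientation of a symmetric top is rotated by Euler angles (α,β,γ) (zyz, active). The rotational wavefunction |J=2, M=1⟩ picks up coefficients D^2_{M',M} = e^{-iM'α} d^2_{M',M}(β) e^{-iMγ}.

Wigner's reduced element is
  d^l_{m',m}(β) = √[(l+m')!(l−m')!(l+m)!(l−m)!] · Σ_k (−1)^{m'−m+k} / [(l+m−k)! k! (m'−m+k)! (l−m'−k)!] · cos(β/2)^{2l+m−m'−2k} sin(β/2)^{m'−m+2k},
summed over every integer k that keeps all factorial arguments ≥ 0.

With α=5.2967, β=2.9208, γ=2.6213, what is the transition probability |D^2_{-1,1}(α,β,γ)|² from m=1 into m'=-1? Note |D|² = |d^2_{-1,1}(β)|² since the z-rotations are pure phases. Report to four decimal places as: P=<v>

Split into d^2_{-1,1}(β=2.9208) × two z-phases.
Half-angle: c=0.110172, s=0.993913. N=√(1·6·6·1)=6.000000
Admissible k: 2..3 (factorial args all ≥0)
  k=2: (−1)^0·6.0000/(2)·0.1102^2·0.9939^2 = +0.035972
  k=3: (−1)^1·6.0000/(6)·0.1102^0·0.9939^4 = -0.975871
d^2_{-1,1}(2.9208) = +0.035972 -0.975871 = -0.939900
|D^2_{-1,1}|² = |d^2_{-1,1}(β)|² = (-0.939900)² = 0.883411 (the z-rotation phases have unit modulus)

P=0.8834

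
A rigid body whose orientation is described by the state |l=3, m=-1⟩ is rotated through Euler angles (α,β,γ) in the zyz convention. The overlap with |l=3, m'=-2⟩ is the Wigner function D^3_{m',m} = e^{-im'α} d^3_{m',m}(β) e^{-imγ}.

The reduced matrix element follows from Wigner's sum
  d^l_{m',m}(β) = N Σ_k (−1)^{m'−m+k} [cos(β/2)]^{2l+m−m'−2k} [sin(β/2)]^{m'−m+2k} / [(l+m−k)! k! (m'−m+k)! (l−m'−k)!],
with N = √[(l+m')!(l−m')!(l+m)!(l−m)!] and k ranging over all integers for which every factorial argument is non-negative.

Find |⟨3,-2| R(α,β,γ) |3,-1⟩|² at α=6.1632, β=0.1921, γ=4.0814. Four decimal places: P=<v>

P=0.0846

First d^3_{-2,-1}(β=0.1921), then the phase factors e^{-i(-2)α} and e^{-i(-1)γ}:
c=cos(0.1921/2)=0.995391, s=sin(0.1921/2)=0.095902; N=√[1·120·2·24]=75.894664
Admissible k: 1..2 (factorial args all ≥0)
  k=1: (−1)^0·75.8947/(24)·0.9954^5·0.0959^1 = +0.296345
  k=2: (−1)^1·75.8947/(12)·0.9954^3·0.0959^3 = -0.005502
d^3_{-2,-1}(0.1921) = +0.296345 -0.005502 = +0.290843
|D^3_{-2,-1}|² = |d^3_{-2,-1}(β)|² = (+0.290843)² = 0.084590 (the z-rotation phases have unit modulus)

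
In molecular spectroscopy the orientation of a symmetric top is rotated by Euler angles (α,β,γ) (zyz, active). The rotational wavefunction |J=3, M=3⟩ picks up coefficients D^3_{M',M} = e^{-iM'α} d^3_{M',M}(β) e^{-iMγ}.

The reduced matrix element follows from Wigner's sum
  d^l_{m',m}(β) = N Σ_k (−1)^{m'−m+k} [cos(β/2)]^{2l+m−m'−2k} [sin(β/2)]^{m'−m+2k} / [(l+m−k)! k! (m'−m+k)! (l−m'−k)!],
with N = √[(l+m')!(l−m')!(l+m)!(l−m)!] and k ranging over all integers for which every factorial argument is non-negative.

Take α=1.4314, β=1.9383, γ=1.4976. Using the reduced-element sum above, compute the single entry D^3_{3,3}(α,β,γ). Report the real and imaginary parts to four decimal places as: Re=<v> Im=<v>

D^3_{3,3}(1.4314,1.9383,1.4976) = e^{-i·3·1.4314}·d^3_{3,3}(1.9383)·e^{-i·3·1.4976}. Compute d first:
With c≡cos(β/2)=0.566000 and s≡sin(β/2)=0.824405, N=[720·1·720·1]^{1/2}=720.000000
k∈{0} keeps every argument non-negative
  k=0: (−1)^0·720.0000/(720)·0.5660^6·0.8244^0 = +0.032878
d^3_{3,3}(1.9383) = +0.032878
Attach z-rotation phases: D = e^{-i(3)(1.4314)}·(+0.032878)·e^{-i(3)(1.4976)} = -0.026415-0.019576i

Re=-0.0264 Im=-0.0196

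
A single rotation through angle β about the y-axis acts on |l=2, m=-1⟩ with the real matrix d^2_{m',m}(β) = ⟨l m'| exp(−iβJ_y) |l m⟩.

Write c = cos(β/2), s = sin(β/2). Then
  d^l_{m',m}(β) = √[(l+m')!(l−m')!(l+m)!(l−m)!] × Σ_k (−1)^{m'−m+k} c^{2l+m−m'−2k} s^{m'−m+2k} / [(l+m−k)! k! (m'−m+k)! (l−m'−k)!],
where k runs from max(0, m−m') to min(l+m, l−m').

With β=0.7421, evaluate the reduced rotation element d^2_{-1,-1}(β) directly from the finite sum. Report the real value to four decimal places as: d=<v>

d^2_{-1,-1}(β=0.7421) via Wigner's sum:
Half-angle: c=0.931947, s=0.362594. N=√(1·6·1·6)=6.000000
k∈{0,1} keeps every argument non-negative
  k=0: (−1)^0·6.0000/(6)·0.9319^4·0.3626^0 = +0.754336
  k=1: (−1)^1·6.0000/(2)·0.9319^2·0.3626^2 = -0.342567
d^2_{-1,-1}(0.7421) = +0.754336 -0.342567 = +0.411770

d=0.4118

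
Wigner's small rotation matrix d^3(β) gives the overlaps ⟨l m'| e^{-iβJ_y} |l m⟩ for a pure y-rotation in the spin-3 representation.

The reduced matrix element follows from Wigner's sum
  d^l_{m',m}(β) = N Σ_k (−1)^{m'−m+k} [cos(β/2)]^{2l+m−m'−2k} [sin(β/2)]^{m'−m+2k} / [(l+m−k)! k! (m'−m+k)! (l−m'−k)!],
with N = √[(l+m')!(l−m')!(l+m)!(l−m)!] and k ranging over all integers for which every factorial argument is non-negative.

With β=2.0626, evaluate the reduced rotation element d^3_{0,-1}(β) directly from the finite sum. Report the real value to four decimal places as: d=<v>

d=-0.0439

d^3_{0,-1}(β=2.0626) via Wigner's sum:
Half-angle: c=0.513704, s=0.857968. N=√(6·6·2·24)=41.569219
k∈{0,1,2} keeps every argument non-negative
  k=0: (−1)^1·41.5692/(12)·0.5137^5·0.8580^1 = -0.106323
  k=1: (−1)^2·41.5692/(4)·0.5137^3·0.8580^3 = +0.889740
  k=2: (−1)^3·41.5692/(12)·0.5137^1·0.8580^5 = -0.827290
d^3_{0,-1}(2.0626) = -0.106323 +0.889740 -0.827290 = -0.043873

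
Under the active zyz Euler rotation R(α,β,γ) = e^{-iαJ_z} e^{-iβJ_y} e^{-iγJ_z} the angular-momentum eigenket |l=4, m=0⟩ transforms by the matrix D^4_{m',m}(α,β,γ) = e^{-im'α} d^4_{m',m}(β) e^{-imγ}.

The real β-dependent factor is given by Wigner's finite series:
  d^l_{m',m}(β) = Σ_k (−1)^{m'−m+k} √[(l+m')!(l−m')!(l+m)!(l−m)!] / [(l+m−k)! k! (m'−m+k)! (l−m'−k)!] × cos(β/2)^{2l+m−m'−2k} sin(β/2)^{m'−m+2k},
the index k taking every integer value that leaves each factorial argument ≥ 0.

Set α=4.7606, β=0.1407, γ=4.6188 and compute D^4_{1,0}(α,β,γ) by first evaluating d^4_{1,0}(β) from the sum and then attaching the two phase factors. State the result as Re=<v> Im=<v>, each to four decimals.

D^4_{1,0}(4.7606,0.1407,4.6188) = e^{-i·1·4.7606}·d^4_{1,0}(0.1407)·e^{-i·0·4.6188}. Compute d first:
c=cos(0.1407/2)=0.997526, s=sin(0.1407/2)=0.070292; N=√[120·6·24·24]=643.987578
k∈{0,1,2,3} keeps every argument non-negative
  k=0: (−1)^1·643.9876/(144)·0.9975^7·0.0703^1 = -0.308953
  k=1: (−1)^2·643.9876/(24)·0.9975^5·0.0703^3 = +0.009205
  k=2: (−1)^3·643.9876/(24)·0.9975^3·0.0703^5 = -0.000046
  k=3: (−1)^4·643.9876/(144)·0.9975^1·0.0703^7 = +0.000000
d^4_{1,0}(0.1407) = -0.308953 +0.009205 -0.000046 +0.000000 = -0.299794
Attach z-rotation phases: D = e^{-i(1)(4.7606)}·(-0.299794)·e^{-i(0)(4.6188)} = -0.014448-0.299445i

Re=-0.0144 Im=-0.2994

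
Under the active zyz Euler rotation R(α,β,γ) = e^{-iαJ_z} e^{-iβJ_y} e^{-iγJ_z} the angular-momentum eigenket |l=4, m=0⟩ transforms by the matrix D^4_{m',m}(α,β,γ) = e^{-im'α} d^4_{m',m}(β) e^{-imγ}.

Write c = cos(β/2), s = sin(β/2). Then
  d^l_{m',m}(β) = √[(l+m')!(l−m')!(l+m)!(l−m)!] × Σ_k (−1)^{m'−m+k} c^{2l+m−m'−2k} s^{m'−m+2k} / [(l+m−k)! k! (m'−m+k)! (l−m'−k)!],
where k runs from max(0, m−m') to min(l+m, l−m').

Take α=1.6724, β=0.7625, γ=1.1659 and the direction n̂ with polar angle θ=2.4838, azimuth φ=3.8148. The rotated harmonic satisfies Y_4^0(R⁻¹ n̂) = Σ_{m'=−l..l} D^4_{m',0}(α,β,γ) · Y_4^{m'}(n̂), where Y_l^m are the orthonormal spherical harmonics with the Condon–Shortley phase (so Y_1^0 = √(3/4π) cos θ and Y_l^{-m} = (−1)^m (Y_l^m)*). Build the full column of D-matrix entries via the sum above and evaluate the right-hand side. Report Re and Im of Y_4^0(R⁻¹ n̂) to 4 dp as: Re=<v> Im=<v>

Re=-0.1955 Im=0.0000

Need the full column D^4_{m',0} for m'=−4..4 at α=1.6724, β=0.7625, γ=1.1659.
cos(β/2)=0.928200, sin(β/2)=0.372081
d^4_{-4,0}: single k=4 term ⇒ +0.119033;  D = +0.109337+0.047056i
d^4_{-3,0}: k∈[3..4] ⇒ +0.419938 -0.067480 = +0.352458;  D = +0.105777-0.336211i
d^4_{-2,0}: k∈[2..4] ⇒ +0.839936 -0.359921 +0.021689 = +0.501704;  D = -0.491381-0.101250i
d^4_{-1,0}: k∈[1..4] ⇒ +0.987744 -0.952329 +0.153031 -0.004098 = +0.184347;  D = -0.018698+0.183396i
d^4_{0,0}: k∈[0..4] ⇒ +0.550977 -1.416593 +0.512176 -0.036579 +0.000367 = -0.389651;  D = -0.389651+0.000000i
d^4_{1,0}: k∈[0..3] ⇒ -0.987744 +0.952329 -0.153031 +0.004098 = -0.184347;  D = +0.018698+0.183396i
d^4_{2,0}: k∈[0..2] ⇒ +0.839936 -0.359921 +0.021689 = +0.501704;  D = -0.491381+0.101250i
d^4_{3,0}: k∈[0..1] ⇒ -0.419938 +0.067480 = -0.352458;  D = -0.105777-0.336211i
d^4_{4,0}: single k=0 term ⇒ +0.119033;  D = +0.109337-0.047056i
Y_4^{m'}(θ=2.4838,φ=3.8148) and Σ D·Y over m':
  (+0.1093+0.0471i)·(-0.0557-0.0268i)  (+0.1058-0.3362i)·(-0.0982-0.2039i)  (-0.4914-0.1012i)·(+0.0941-0.4125i)  (-0.0187+0.1834i)·(+0.2476-0.1974i)  (-0.3897+0.0000i)·(-0.2180+0.0000i)  (+0.0187+0.1834i)·(-0.2476-0.1974i)  (-0.4914+0.1012i)·(+0.0941+0.4125i)  (-0.1058-0.3362i)·(+0.0982-0.2039i)  (+0.1093-0.0471i)·(-0.0557+0.0268i)
Y_4^0(R⁻¹ n̂) = -0.195469-0.000000i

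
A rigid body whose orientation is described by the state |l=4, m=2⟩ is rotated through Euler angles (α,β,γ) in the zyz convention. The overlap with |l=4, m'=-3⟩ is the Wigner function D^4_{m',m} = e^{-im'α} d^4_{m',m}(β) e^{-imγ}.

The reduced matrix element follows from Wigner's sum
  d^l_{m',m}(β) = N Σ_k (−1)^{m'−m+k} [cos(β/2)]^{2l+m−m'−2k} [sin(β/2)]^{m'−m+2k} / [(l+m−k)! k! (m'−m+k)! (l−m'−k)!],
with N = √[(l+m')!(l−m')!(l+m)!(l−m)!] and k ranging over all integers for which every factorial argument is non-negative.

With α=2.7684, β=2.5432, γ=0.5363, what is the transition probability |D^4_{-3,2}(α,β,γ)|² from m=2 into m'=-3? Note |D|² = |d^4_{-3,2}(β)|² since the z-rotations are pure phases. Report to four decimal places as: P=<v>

First d^4_{-3,2}(β=2.5432), then the phase factors e^{-i(-3)α} and e^{-i(2)γ}:
With c≡cos(β/2)=0.294752 and s≡sin(β/2)=0.955574, N=[1·5040·720·2]^{1/2}=2693.993318
k∈{5,6} keeps every argument non-negative
  k=5: (−1)^0·2693.9933/(240)·0.2948^3·0.9556^5 = +0.229022
  k=6: (−1)^1·2693.9933/(720)·0.2948^1·0.9556^7 = -0.802362
d^4_{-3,2}(2.5432) = +0.229022 -0.802362 = -0.573340
|D^4_{-3,2}|² = |d^4_{-3,2}(β)|² = (-0.573340)² = 0.328719 (the z-rotation phases have unit modulus)

P=0.3287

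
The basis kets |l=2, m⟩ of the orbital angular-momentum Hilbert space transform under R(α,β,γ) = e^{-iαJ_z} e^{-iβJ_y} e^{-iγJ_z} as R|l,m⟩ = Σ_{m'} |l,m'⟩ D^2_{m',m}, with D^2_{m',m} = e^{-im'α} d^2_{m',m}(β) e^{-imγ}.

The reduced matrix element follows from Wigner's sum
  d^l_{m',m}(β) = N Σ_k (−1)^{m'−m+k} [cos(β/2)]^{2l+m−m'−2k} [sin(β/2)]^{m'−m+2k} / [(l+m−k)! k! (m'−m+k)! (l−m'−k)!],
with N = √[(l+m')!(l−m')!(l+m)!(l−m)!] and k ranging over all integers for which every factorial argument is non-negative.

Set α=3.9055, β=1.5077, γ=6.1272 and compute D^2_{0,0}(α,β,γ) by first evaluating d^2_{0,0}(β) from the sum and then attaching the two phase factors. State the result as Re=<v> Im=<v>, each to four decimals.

Re=-0.4940 Im=0.0000

D^2_{0,0}(3.9055,1.5077,6.1272) = e^{-i·0·3.9055}·d^2_{0,0}(1.5077)·e^{-i·0·6.1272}. Compute d first:
c=cos(1.5077/2)=0.729059, s=sin(1.5077/2)=0.684451; N=√[2·2·2·2]=4.000000
Admissible k: 0..2 (factorial args all ≥0)
  k=0: (−1)^0·4.0000/(4)·0.7291^4·0.6845^0 = +0.282521
  k=1: (−1)^1·4.0000/(1)·0.7291^2·0.6845^2 = -0.996024
  k=2: (−1)^2·4.0000/(4)·0.7291^0·0.6845^4 = +0.219467
d^2_{0,0}(1.5077) = +0.282521 -0.996024 +0.219467 = -0.494036
D = (+1.000000+0.000000i)·(-0.494036)·(+1.000000+0.000000i) = -0.494036+0.000000i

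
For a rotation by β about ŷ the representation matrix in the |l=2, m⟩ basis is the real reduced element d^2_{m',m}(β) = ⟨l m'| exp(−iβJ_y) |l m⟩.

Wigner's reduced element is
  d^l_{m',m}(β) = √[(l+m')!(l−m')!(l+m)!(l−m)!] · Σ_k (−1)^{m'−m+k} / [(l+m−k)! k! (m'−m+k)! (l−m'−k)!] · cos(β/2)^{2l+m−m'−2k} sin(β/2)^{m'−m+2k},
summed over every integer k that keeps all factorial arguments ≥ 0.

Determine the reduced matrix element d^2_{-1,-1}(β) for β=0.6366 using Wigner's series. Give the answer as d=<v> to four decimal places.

d^2_{-1,-1}(β=0.6366) via Wigner's sum:
Half-angle: c=0.949769, s=0.312952. N=√(1·6·1·6)=6.000000
Admissible k: 0..1 (factorial args all ≥0)
  k=0: (−1)^0·6.0000/(6)·0.9498^4·0.3130^0 = +0.813714
  k=1: (−1)^1·6.0000/(2)·0.9498^2·0.3130^2 = -0.265041
d^2_{-1,-1}(0.6366) = +0.813714 -0.265041 = +0.548672

d=0.5487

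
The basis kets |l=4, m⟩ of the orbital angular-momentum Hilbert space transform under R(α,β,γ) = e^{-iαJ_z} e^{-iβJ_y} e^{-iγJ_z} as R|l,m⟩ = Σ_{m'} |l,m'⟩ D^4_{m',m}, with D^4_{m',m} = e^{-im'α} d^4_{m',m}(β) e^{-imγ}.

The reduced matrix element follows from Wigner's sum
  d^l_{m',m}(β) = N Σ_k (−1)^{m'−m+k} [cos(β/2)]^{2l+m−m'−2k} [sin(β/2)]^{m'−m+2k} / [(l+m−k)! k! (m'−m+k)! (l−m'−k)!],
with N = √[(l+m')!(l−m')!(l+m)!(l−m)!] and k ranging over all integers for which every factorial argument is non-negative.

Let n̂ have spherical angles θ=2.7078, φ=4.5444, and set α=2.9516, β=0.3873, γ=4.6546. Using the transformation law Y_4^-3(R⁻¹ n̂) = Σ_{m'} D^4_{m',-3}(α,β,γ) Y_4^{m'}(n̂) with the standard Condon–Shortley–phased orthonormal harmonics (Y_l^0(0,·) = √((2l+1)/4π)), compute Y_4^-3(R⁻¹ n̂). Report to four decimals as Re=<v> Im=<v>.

Need the full column D^4_{m',-3} for m'=−4..4 at α=2.9516, β=0.3873, γ=4.6546.
cos(β/2)=0.981308, sin(β/2)=0.192442
d^4_{-4,-3}: single k=1 term ⇒ +0.476961;  D = +0.383291+0.283866i
d^4_{-3,-3}: k∈[0..1] ⇒ +0.859892 -0.231489 = +0.628403;  D = -0.425274-0.462636i
d^4_{-2,-3}: k∈[0..1] ⇒ -0.630961 +0.072797 = -0.558164;  D = -0.293339-0.474868i
d^4_{-1,-3}: k∈[0..1] ⇒ +0.262484 -0.016824 = +0.245660;  D = -0.087311-0.229620i
d^4_{0,-3}: k∈[0..1] ⇒ -0.076735 +0.002951 = -0.073783;  D = -0.012728-0.072677i
d^4_{1,-3}: k∈[0..1] ⇒ +0.016824 -0.000388 = +0.016436;  D = +0.000273-0.016434i
d^4_{2,-3}: k∈[0..1] ⇒ -0.002800 +0.000036 = -0.002764;  D = +0.000567-0.002705i
d^4_{3,-3}: k∈[0..1] ⇒ +0.000342 -0.000002 = +0.000340;  D = +0.000132-0.000314i
d^4_{4,-3}: single k=0 term ⇒ -0.000027;  D = +0.000015-0.000023i
Y_4^{m'}(θ=2.7078,φ=4.5444) and Σ D·Y over m':
  (+0.3833+0.2839i)·(+0.0108+0.0086i)  (-0.4253-0.4626i)·(-0.0407+0.0738i)  (-0.2933-0.4749i)·(-0.2658-0.0928i)  (-0.0873-0.2296i)·(+0.0834-0.4916i)  (-0.0127-0.0727i)·(+0.2143+0.0000i)  (+0.0003-0.0164i)·(-0.0834-0.4916i)  (+0.0006-0.0027i)·(-0.2658+0.0928i)  (+0.0001-0.0003i)·(+0.0407+0.0738i)  (+0.0000-0.0000i)·(+0.0108-0.0086i)
Y_4^-3(R⁻¹ n̂) = -0.043778+0.157434i

Re=-0.0438 Im=0.1574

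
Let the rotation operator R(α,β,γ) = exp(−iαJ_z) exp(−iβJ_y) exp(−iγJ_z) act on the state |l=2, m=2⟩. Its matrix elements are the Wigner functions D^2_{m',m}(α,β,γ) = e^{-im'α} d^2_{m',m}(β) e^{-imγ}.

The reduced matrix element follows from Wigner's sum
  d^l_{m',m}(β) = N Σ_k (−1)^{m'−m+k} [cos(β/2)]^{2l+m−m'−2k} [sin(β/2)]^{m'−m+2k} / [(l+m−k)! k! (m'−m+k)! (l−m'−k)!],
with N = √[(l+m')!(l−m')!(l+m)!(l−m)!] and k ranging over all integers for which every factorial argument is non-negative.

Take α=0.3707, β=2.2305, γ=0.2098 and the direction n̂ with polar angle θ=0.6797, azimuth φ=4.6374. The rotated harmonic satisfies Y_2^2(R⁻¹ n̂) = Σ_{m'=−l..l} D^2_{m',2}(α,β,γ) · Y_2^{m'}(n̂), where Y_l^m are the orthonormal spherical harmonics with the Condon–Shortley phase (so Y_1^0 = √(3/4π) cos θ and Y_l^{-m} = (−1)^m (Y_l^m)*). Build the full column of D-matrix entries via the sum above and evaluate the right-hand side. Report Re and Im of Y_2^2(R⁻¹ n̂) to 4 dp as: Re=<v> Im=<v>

Need the full column D^2_{m',2} for m'=−2..2 at α=0.3707, β=2.2305, γ=0.2098.
cos(β/2)=0.439953, sin(β/2)=0.898021
d^2_{-2,2}: single k=4 term ⇒ +0.650348;  D = +0.616964+0.205688i
d^2_{-1,2}: single k=3 term ⇒ +0.637229;  D = +0.636467-0.031148i
d^2_{0,2}: single k=2 term ⇒ +0.382350;  D = +0.349182-0.155768i
d^2_{1,2}: single k=1 term ⇒ +0.152945;  D = +0.107617-0.108677i
d^2_{2,2}: single k=0 term ⇒ +0.037465;  D = +0.014927-0.034363i
Y_2^{m'}(θ=0.6797,φ=4.6374) and Σ D·Y over m':
  (+0.6170+0.2057i)·(-0.1509-0.0228i)  (+0.6365-0.0311i)·(-0.0283+0.3766i)  (+0.3492-0.1558i)·(+0.2570+0.0000i)  (+0.1076-0.1087i)·(+0.0283+0.3766i)  (+0.0149-0.0344i)·(-0.1509+0.0228i)
Y_2^2(R⁻¹ n̂) = +0.037545+0.198432i

Re=0.0375 Im=0.1984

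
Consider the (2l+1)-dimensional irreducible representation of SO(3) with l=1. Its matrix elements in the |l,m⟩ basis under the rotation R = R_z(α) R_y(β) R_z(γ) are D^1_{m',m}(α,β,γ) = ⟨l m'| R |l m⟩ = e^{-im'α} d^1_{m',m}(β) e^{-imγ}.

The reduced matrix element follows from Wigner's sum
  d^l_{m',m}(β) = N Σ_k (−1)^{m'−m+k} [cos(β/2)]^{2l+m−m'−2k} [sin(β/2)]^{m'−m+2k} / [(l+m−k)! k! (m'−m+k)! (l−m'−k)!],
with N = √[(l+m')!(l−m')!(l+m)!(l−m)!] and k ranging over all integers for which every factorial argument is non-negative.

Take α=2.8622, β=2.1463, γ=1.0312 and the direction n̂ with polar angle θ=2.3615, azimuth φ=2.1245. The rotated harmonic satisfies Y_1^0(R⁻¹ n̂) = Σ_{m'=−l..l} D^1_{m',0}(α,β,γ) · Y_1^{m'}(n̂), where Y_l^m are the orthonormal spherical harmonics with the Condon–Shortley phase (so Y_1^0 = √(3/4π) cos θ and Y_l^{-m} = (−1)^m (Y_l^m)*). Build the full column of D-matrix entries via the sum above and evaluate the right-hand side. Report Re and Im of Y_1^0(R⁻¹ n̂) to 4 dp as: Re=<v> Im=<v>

Need the full column D^1_{m',0} for m'=−1..1 at α=2.8622, β=2.1463, γ=1.0312.
cos(β/2)=0.477359, sin(β/2)=0.878709
d^1_{-1,0}: single k=1 term ⇒ +0.593205;  D = -0.570202+0.163589i
d^1_{0,0}: k∈[0..1] ⇒ +0.227871 -0.772129 = -0.544257;  D = -0.544257+0.000000i
d^1_{1,0}: single k=0 term ⇒ -0.593205;  D = +0.570202+0.163589i
Y_1^{m'}(θ=2.3615,φ=2.1245) and Σ D·Y over m':
  (-0.5702+0.1636i)·(-0.1278-0.2067i)  (-0.5443+0.0000i)·(-0.3473+0.0000i)  (+0.5702+0.1636i)·(+0.1278-0.2067i)
Y_1^0(R⁻¹ n̂) = +0.402379+0.000000i

Re=0.4024 Im=0.0000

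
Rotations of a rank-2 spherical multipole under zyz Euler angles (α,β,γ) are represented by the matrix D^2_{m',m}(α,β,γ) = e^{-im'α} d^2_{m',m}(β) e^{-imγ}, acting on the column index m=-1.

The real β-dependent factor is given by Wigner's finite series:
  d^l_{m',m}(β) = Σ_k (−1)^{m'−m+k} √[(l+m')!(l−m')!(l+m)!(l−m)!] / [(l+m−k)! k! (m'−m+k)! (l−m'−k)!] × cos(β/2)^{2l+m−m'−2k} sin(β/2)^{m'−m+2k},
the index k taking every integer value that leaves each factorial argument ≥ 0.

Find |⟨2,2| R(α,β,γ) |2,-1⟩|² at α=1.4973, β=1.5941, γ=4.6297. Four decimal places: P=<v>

Split into d^2_{2,-1}(β=1.5941) × two z-phases.
c=cos(1.5941/2)=0.698820, s=sin(1.5941/2)=0.715298; N=√[24·1·1·6]=12.000000
Admissible k: 0..0 (factorial args all ≥0)
  k=0: (−1)^3·12.0000/(6)·0.6988^1·0.7153^3 = -0.511512
d^2_{2,-1}(1.5941) = -0.511512
|D^2_{2,-1}|² = |d^2_{2,-1}(β)|² = (-0.511512)² = 0.261644 (the z-rotation phases have unit modulus)

P=0.2616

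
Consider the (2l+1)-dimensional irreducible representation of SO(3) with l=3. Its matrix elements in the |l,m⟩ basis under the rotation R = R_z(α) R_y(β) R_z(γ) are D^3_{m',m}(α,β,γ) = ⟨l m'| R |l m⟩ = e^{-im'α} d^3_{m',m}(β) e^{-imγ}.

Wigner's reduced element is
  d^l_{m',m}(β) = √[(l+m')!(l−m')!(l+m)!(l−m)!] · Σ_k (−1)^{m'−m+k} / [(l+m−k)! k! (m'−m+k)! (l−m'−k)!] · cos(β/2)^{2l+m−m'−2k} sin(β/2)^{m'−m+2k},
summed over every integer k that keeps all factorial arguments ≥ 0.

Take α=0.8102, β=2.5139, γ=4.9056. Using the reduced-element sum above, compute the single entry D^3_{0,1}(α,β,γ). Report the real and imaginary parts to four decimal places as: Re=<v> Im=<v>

Split into d^3_{0,1}(β=2.5139) × two z-phases.
With c≡cos(β/2)=0.308719 and s≡sin(β/2)=0.951153, N=[6·6·24·2]^{1/2}=41.569219
Admissible k: 1..3 (factorial args all ≥0)
  k=1: (−1)^0·41.5692/(12)·0.3087^5·0.9512^1 = +0.009240
  k=2: (−1)^1·41.5692/(4)·0.3087^3·0.9512^3 = -0.263121
  k=3: (−1)^2·41.5692/(12)·0.3087^1·0.9512^5 = +0.832543
d^3_{0,1}(2.5139) = +0.009240 -0.263121 +0.832543 = +0.578662
Phases: e^{-i·(0)·0.8102}=+1.000000+0.000000i, e^{-i·(1)·4.9056}=+0.192011+0.981393i ⇒ D=+0.111110+0.567895i

Re=0.1111 Im=0.5679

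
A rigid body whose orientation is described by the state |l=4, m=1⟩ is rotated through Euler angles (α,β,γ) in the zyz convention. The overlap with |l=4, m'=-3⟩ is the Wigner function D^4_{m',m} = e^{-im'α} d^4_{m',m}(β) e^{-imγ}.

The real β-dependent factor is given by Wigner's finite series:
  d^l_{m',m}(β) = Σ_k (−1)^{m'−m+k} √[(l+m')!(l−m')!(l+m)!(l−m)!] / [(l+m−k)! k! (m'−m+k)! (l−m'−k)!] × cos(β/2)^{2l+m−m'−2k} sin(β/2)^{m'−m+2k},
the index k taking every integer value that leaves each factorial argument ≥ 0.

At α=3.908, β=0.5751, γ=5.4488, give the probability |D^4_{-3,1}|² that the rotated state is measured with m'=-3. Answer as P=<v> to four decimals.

P=0.0047

D^4_{-3,1}(3.908,0.5751,5.4488) = e^{-i·-3·3.908}·d^4_{-3,1}(0.5751)·e^{-i·1·5.4488}. Compute d first:
With c≡cos(β/2)=0.958942 and s≡sin(β/2)=0.283604, N=[1·5040·120·6]^{1/2}=1904.940944
Admissible k: 4..5 (factorial args all ≥0)
  k=4: (−1)^0·1904.9409/(144)·0.9589^4·0.2836^4 = +0.072366
  k=5: (−1)^1·1904.9409/(240)·0.9589^2·0.2836^6 = -0.003798
d^4_{-3,1}(0.5751) = +0.072366 -0.003798 = +0.068568
|D^4_{-3,1}|² = |d^4_{-3,1}(β)|² = (+0.068568)² = 0.004702 (the z-rotation phases have unit modulus)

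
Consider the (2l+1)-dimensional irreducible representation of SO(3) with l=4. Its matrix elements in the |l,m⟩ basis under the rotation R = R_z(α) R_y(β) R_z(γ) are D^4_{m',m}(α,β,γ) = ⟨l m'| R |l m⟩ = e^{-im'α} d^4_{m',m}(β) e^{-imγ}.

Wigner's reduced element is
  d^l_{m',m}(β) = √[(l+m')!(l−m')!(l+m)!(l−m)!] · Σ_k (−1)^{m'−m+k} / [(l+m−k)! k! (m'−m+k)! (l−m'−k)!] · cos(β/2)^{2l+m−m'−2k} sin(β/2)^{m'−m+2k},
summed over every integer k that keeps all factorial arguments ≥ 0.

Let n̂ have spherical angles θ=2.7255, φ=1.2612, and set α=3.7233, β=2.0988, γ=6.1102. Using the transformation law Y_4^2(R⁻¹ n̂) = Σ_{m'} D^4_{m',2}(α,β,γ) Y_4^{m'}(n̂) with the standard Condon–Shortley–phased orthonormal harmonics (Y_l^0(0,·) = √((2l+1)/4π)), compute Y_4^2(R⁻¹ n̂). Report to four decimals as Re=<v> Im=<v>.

Re=-0.2379 Im=0.0426

Need the full column D^4_{m',2} for m'=−4..4 at α=3.7233, β=2.0988, γ=6.1102.
cos(β/2)=0.498091, sin(β/2)=0.867125
d^4_{-4,2}: single k=6 term ⇒ +0.558066;  D = -0.497859+0.252140i
d^4_{-3,2}: k∈[5..6] ⇒ +0.680017 -0.686979 = -0.006962;  D = -0.003461+0.006041i
d^4_{-2,2}: k∈[4..6] ⇒ +0.521979 -1.265576 +0.319633 = -0.423963;  D = -0.026020-0.423164i
d^4_{-1,2}: k∈[3..5] ⇒ +0.282686 -1.285111 +0.778961 = -0.223464;  D = +0.134010+0.178823i
d^4_{0,2}: k∈[2..4] ⇒ +0.108928 -0.880343 +1.000526 = +0.229110;  D = +0.215534+0.077693i
d^4_{1,2}: k∈[1..3] ⇒ +0.027982 -0.424029 +0.856741 = +0.460694;  D = -0.447952+0.107599i
d^4_{2,2}: k∈[0..2] ⇒ +0.003789 -0.137784 +0.521979 = +0.387984;  D = +0.265415-0.282995i
d^4_{3,2}: k∈[0..1] ⇒ -0.024678 +0.224375 = +0.199697;  D = -0.034109+0.196763i
d^4_{4,2}: single k=0 term ⇒ +0.060757;  D = -0.024222-0.055720i
Y_4^{m'}(θ=2.7255,φ=1.2612) and Σ D·Y over m':
  (-0.4979+0.2521i)·(+0.0039+0.0112i)  (-0.0035+0.0060i)·(+0.0605-0.0453i)  (-0.0260-0.4232i)·(-0.2161-0.1540i)  (+0.1340+0.1788i)·(-0.1522+0.4758i)  (+0.2155+0.0777i)·(+0.2538+0.0000i)  (-0.4480+0.1076i)·(+0.1522+0.4758i)  (+0.2654-0.2830i)·(-0.2161+0.1540i)  (-0.0341+0.1968i)·(-0.0605-0.0453i)  (-0.0242-0.0557i)·(+0.0039-0.0112i)
Y_4^2(R⁻¹ n̂) = -0.237912+0.042632i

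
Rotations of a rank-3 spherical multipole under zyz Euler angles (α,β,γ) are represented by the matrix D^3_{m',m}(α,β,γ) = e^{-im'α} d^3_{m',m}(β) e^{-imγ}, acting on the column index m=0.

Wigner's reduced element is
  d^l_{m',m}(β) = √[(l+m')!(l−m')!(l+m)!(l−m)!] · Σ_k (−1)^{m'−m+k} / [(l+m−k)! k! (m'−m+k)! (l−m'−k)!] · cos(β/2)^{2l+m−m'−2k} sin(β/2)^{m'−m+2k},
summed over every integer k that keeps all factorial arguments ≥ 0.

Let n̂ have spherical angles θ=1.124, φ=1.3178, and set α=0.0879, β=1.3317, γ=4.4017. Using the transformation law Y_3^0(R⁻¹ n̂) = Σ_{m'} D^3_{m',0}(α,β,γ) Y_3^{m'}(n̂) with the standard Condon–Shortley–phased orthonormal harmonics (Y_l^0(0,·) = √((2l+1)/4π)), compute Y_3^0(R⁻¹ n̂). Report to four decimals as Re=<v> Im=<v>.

Need the full column D^3_{m',0} for m'=−3..3 at α=0.0879, β=1.3317, γ=4.4017.
cos(β/2)=0.786392, sin(β/2)=0.617728
d^3_{-3,0}: single k=3 term ⇒ +0.512653;  D = +0.494932+0.133625i
d^3_{-2,0}: k∈[2..3] ⇒ +0.799303 -0.493205 = +0.306098;  D = +0.301380+0.053535i
d^3_{-1,0}: k∈[1..3] ⇒ +0.643551 -1.191298 +0.245028 = -0.302719;  D = -0.301551-0.026575i
d^3_{0,0}: k∈[0..3] ⇒ +0.236502 -1.313388 +0.810418 -0.055563 = -0.322031;  D = -0.322031+0.000000i
d^3_{1,0}: k∈[0..2] ⇒ -0.643551 +1.191298 -0.245028 = +0.302719;  D = +0.301551-0.026575i
d^3_{2,0}: k∈[0..1] ⇒ +0.799303 -0.493205 = +0.306098;  D = +0.301380-0.053535i
d^3_{3,0}: single k=0 term ⇒ -0.512653;  D = -0.494932+0.133625i
Y_3^{m'}(θ=1.124,φ=1.3178) and Σ D·Y over m':
  (+0.4949+0.1336i)·(-0.2106+0.2220i)  (+0.3014+0.0535i)·(-0.3141-0.1741i)  (-0.3016-0.0266i)·(-0.0049+0.0188i)  (-0.3220+0.0000i)·(-0.3332+0.0000i)  (+0.3016-0.0266i)·(+0.0049+0.0188i)  (+0.3014-0.0535i)·(-0.3141+0.1741i)  (-0.4949+0.1336i)·(+0.2106+0.2220i)
Y_3^0(R⁻¹ n̂) = -0.327284+0.000000i

Re=-0.3273 Im=0.0000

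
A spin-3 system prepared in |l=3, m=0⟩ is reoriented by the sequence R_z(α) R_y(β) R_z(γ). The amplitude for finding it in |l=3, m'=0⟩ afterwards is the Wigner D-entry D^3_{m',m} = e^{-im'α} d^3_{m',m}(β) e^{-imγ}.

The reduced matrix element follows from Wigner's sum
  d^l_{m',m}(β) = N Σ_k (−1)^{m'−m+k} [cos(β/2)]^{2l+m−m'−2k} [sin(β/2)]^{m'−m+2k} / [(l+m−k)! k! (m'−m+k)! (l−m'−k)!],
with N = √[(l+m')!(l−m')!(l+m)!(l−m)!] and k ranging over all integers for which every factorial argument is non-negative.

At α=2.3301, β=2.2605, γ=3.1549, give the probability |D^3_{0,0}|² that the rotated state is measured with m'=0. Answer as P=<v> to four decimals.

P=0.0963

Split into d^3_{0,0}(β=2.2605) × two z-phases.
Half-angle: c=0.426434, s=0.904519. N=√(6·6·6·6)=36.000000
k∈{0,1,2,3} keeps every argument non-negative
  k=0: (−1)^0·36.0000/(36)·0.4264^6·0.9045^0 = +0.006013
  k=1: (−1)^1·36.0000/(4)·0.4264^4·0.9045^2 = -0.243491
  k=2: (−1)^2·36.0000/(4)·0.4264^2·0.9045^4 = +1.095509
  k=3: (−1)^3·36.0000/(36)·0.4264^0·0.9045^6 = -0.547653
d^3_{0,0}(2.2605) = +0.006013 -0.243491 +1.095509 -0.547653 = +0.310378
|D^3_{0,0}|² = |d^3_{0,0}(β)|² = (+0.310378)² = 0.096334 (the z-rotation phases have unit modulus)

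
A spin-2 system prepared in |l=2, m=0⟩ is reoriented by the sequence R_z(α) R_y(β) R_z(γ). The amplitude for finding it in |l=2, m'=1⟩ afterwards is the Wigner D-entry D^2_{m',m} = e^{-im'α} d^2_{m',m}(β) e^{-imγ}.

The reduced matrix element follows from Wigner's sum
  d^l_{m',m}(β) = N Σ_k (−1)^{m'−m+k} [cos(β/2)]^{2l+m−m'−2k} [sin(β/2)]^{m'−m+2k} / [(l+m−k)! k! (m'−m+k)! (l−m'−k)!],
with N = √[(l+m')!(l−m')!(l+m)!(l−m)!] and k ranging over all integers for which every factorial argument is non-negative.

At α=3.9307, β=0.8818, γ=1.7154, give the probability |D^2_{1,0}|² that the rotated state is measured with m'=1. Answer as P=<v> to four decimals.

D^2_{1,0}(3.9307,0.8818,1.7154) = e^{-i·1·3.9307}·d^2_{1,0}(0.8818)·e^{-i·0·1.7154}. Compute d first:
c=cos(0.8818/2)=0.904368, s=sin(0.8818/2)=0.426754; N=√[6·1·2·2]=4.898979
The bounds max(0,m−m')=0 and min(l+m,l−m')=1 give 2 terms
  k=0: (−1)^1·4.8990/(2)·0.9044^3·0.4268^1 = -0.773194
  k=1: (−1)^2·4.8990/(2)·0.9044^1·0.4268^3 = +0.172168
d^2_{1,0}(0.8818) = -0.773194 +0.172168 = -0.601026
|D^2_{1,0}|² = |d^2_{1,0}(β)|² = (-0.601026)² = 0.361232 (the z-rotation phases have unit modulus)

P=0.3612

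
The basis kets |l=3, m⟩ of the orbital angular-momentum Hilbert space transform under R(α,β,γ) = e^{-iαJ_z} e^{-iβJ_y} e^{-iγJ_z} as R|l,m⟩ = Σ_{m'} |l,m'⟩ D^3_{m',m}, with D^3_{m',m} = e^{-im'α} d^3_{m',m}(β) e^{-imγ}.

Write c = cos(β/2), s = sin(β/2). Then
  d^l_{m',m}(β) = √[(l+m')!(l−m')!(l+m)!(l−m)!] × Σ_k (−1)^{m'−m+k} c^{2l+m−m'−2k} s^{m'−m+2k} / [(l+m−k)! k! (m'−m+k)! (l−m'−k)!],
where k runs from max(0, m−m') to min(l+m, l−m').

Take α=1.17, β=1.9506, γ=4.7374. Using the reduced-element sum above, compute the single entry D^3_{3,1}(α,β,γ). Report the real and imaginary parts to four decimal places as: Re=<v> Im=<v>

D^3_{3,1}(1.17,1.9506,4.7374) = e^{-i·3·1.17}·d^3_{3,1}(1.9506)·e^{-i·1·4.7374}. Compute d first:
Half-angle: c=0.560920, s=0.827870. N=√(720·1·24·2)=185.903201
The bounds max(0,m−m')=0 and min(l+m,l−m')=0 give 1 term
  k=0: (−1)^2·185.9032/(48)·0.5609^4·0.8279^2 = +0.262768
d^3_{3,1}(1.9506) = +0.262768
Phases: e^{-i·(3)·1.17}=-0.932902+0.360130i, e^{-i·(1)·4.7374}=+0.025008+0.999687i ⇒ D=-0.100732-0.242694i

Re=-0.1007 Im=-0.2427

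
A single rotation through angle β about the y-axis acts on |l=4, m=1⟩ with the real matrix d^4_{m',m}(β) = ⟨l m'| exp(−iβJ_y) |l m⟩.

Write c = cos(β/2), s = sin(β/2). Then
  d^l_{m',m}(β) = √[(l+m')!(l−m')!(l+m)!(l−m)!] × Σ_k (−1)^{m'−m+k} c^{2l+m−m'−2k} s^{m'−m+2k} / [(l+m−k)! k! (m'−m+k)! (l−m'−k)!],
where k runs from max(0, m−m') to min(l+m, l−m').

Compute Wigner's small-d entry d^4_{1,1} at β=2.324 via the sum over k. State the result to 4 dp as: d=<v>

d^4_{1,1}(β=2.324) via Wigner's sum:
Half-angle: c=0.397505, s=0.917600. N=√(120·6·120·6)=720.000000
The bounds max(0,m−m')=0 and min(l+m,l−m')=3 give 4 terms
  k=0: (−1)^0·720.0000/(720)·0.3975^8·0.9176^0 = +0.000623
  k=1: (−1)^1·720.0000/(48)·0.3975^6·0.9176^2 = -0.049826
  k=2: (−1)^2·720.0000/(24)·0.3975^4·0.9176^4 = +0.531014
  k=3: (−1)^3·720.0000/(72)·0.3975^2·0.9176^6 = -0.943204
d^4_{1,1}(2.324) = +0.000623 -0.049826 +0.531014 -0.943204 = -0.461393

d=-0.4614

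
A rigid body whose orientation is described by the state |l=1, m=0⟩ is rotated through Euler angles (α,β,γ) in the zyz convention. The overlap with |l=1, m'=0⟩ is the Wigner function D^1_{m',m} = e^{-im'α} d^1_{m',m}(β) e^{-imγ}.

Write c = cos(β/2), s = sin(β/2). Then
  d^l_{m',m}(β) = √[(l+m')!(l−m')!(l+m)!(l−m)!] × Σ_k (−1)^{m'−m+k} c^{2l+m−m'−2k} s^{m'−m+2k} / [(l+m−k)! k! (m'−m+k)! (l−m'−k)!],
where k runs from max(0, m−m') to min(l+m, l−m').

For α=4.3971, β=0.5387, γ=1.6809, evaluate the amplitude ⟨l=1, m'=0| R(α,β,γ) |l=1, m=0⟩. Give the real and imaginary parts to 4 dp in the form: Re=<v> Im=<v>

D^1_{0,0}(4.3971,0.5387,1.6809) = e^{-i·0·4.3971}·d^1_{0,0}(0.5387)·e^{-i·0·1.6809}. Compute d first:
c=cos(0.5387/2)=0.963944, s=sin(0.5387/2)=0.266105; N=√[1·1·1·1]=1.000000
k∈{0,1} keeps every argument non-negative
  k=0: (−1)^0·1.0000/(1)·0.9639^2·0.2661^0 = +0.929188
  k=1: (−1)^1·1.0000/(1)·0.9639^0·0.2661^2 = -0.070812
d^1_{0,0}(0.5387) = +0.929188 -0.070812 = +0.858376
D = (+1.000000+0.000000i)·(+0.858376)·(+1.000000+0.000000i) = +0.858376+0.000000i

Re=0.8584 Im=0.0000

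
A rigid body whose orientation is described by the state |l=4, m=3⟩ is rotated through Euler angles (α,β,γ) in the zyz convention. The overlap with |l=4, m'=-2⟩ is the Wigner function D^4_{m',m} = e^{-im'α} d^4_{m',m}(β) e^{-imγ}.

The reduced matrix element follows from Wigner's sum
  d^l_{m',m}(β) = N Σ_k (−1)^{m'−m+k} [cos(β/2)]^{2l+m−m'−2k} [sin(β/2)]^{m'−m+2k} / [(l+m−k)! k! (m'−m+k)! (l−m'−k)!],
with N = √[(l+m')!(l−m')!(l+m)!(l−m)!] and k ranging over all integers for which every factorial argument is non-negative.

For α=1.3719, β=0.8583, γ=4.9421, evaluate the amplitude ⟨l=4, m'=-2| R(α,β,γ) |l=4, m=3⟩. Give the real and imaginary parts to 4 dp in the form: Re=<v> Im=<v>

Re=0.0867 Im=0.0456

Split into d^4_{-2,3}(β=0.8583) × two z-phases.
With c≡cos(β/2)=0.909320 and s≡sin(β/2)=0.416098, N=[2·720·5040·1]^{1/2}=2693.993318
Admissible k: 5..6 (factorial args all ≥0)
  k=5: (−1)^0·2693.9933/(240)·0.9093^3·0.4161^5 = +0.105272
  k=6: (−1)^1·2693.9933/(720)·0.9093^1·0.4161^7 = -0.007348
d^4_{-2,3}(0.8583) = +0.105272 -0.007348 = +0.097924
D = (-0.921918+0.387384i)·(+0.097924)·(-0.635868-0.771798i) = +0.086683+0.045555i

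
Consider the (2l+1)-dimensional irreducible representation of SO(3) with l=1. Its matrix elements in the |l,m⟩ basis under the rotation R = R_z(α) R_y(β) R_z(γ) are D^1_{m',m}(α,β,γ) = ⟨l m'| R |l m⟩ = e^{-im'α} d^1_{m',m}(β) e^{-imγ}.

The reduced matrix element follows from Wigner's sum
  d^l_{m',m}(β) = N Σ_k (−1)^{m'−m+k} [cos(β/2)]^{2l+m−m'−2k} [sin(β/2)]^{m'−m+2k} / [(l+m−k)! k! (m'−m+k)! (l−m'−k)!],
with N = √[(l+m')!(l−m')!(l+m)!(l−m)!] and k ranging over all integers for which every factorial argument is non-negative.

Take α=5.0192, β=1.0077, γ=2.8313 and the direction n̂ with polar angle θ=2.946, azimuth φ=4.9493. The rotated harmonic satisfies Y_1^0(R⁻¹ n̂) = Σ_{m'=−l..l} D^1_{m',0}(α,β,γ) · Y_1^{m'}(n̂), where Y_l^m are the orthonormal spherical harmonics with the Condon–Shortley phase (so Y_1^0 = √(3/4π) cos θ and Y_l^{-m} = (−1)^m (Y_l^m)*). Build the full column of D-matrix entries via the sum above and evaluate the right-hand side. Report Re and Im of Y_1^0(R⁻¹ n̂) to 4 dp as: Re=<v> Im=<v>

Re=-0.1757 Im=0.0000

Need the full column D^1_{m',0} for m'=−1..1 at α=5.0192, β=1.0077, γ=2.8313.
cos(β/2)=0.875730, sin(β/2)=0.482801
d^1_{-1,0}: single k=1 term ⇒ +0.597934;  D = +0.180588-0.570011i
d^1_{0,0}: k∈[0..1] ⇒ +0.766904 -0.233096 = +0.533807;  D = +0.533807+0.000000i
d^1_{1,0}: single k=0 term ⇒ -0.597934;  D = -0.180588-0.570011i
Y_1^{m'}(θ=2.946,φ=4.9493) and Σ D·Y over m':
  (+0.1806-0.5700i)·(+0.0158+0.0653i)  (+0.5338+0.0000i)·(-0.4793+0.0000i)  (-0.1806-0.5700i)·(-0.0158+0.0653i)
Y_1^0(R⁻¹ n̂) = -0.175745+0.000000i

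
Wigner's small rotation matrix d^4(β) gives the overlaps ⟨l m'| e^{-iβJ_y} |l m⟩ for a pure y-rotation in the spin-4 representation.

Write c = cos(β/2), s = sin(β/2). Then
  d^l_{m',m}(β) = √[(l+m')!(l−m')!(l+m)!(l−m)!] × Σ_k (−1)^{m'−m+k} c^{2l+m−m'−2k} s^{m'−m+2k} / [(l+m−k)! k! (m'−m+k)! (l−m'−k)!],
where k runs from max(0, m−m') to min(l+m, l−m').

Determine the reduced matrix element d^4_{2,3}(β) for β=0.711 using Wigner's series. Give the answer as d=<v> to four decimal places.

d=0.4860

d^4_{2,3}(β=0.711) via Wigner's sum:
c=cos(0.711/2)=0.937473, s=sin(0.711/2)=0.348059; N=√[720·2·5040·1]=2693.993318
The bounds max(0,m−m')=1 and min(l+m,l−m')=2 give 2 terms
  k=1: (−1)^0·2693.9933/(720)·0.9375^7·0.3481^1 = +0.828757
  k=2: (−1)^1·2693.9933/(240)·0.9375^5·0.3481^3 = -0.342718
d^4_{2,3}(0.711) = +0.828757 -0.342718 = +0.486038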